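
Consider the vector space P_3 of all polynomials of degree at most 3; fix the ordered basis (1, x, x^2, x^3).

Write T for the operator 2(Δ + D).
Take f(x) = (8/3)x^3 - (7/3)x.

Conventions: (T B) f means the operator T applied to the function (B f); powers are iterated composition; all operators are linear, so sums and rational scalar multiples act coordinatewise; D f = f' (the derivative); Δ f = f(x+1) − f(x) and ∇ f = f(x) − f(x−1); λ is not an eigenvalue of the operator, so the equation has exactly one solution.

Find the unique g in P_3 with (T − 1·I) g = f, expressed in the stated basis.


write g with unknown coordinates in the stated basis and equate coefficients in (T − 1·I) g = f
solving from the highest basis element down gives g = -(8/3)x^3 - 32x^2 - (809/3)x - 1148
check: T g = -32x^2 - 272x - 1148
so T g − 1·g = (8/3)x^3 - (7/3)x = f ✓

the result is g(x) = -(8/3)x^3 - 32x^2 - (809/3)x - 1148


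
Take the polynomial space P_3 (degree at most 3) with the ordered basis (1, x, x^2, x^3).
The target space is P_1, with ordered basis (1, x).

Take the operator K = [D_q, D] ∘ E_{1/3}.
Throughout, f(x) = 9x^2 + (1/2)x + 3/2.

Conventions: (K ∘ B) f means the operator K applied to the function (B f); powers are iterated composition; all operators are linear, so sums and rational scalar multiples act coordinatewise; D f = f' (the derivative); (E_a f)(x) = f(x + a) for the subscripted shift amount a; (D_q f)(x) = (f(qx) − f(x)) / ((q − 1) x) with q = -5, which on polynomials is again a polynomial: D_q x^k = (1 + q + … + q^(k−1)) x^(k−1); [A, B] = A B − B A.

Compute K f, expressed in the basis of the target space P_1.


the image equals g(x) = 54

E_{1/3} f = 9x^2 + (13/2)x + 8/3
D E_{1/3} f = 18x + 13/2
D_q D E_{1/3} f = 18
D_q E_{1/3} f = -36x + 13/2
D D_q E_{1/3} f = -36
[D_q, D] E_{1/3} f = 54


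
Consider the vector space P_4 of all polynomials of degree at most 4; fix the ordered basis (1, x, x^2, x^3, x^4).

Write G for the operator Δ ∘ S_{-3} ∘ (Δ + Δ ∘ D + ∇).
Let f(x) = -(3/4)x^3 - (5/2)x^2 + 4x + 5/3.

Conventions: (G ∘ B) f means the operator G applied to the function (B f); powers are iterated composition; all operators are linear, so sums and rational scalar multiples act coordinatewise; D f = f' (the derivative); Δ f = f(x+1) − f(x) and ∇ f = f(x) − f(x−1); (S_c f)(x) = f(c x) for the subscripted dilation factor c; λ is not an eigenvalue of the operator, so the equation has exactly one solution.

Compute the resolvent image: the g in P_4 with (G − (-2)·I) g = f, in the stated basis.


write g with unknown coordinates in the stated basis and equate coefficients in (G − (-2)·I) g = f
solving from the highest basis element down gives g = -(3/8)x^3 - (5/4)x^2 + (89/4)x + 1/12
check: G g = -(81/2)x + 3/2
so G g − (-2)·g = -(3/4)x^3 - (5/2)x^2 + 4x + 5/3 = f ✓

the result is g(x) = -(3/8)x^3 - (5/4)x^2 + (89/4)x + 1/12


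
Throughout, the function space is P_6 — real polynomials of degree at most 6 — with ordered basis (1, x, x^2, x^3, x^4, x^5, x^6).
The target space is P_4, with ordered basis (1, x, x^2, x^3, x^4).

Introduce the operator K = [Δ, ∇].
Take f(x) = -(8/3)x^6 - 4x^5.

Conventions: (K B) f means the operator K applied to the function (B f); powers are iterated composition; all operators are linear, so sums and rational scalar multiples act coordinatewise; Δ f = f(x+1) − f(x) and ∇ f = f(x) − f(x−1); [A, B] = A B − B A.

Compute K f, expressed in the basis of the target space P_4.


∇ f = -16x^5 + 20x^4 - (40/3)x^3 + 4x - 4/3
Δ ∇ f = -80x^4 - 80x^3 - 80x^2 - 40x - 16/3
Δ f = -16x^5 - 60x^4 - (280/3)x^3 - 80x^2 - 36x - 20/3
∇ Δ f = -80x^4 - 80x^3 - 80x^2 - 40x - 16/3
[Δ, ∇] f = 0

the image equals g(x) = 0


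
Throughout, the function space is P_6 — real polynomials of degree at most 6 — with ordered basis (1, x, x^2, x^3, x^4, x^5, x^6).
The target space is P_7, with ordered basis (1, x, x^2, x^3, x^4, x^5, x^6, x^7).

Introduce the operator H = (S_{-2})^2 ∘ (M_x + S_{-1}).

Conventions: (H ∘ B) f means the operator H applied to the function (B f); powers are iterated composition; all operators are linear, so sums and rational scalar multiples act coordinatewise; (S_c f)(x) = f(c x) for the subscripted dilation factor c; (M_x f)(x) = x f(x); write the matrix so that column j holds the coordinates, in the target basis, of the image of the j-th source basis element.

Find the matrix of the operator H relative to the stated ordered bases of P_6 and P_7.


image of 1: 4x + 1
image of x: 16x^2 - 4x
image of x^2: 64x^3 + 16x^2
image of x^3: 256x^4 - 64x^3
image of x^4: 1024x^5 + 256x^4
image of x^5: 4096x^6 - 1024x^5
image of x^6: 16384x^7 + 4096x^6
each image's coordinates form column j of the matrix

the matrix is [[1, 0, 0, 0, 0, 0, 0]; [4, -4, 0, 0, 0, 0, 0]; [0, 16, 16, 0, 0, 0, 0]; [0, 0, 64, -64, 0, 0, 0]; [0, 0, 0, 256, 256, 0, 0]; [0, 0, 0, 0, 1024, -1024, 0]; [0, 0, 0, 0, 0, 4096, 4096]; [0, 0, 0, 0, 0, 0, 16384]] (rows listed top to bottom)


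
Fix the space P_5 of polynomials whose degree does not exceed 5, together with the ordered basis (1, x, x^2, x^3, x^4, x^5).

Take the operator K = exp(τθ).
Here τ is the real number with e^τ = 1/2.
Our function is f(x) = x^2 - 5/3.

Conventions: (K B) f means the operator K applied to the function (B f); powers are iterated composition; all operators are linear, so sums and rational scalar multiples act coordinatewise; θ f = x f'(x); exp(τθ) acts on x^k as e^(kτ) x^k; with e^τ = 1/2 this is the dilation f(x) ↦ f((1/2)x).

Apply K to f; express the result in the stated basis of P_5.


the result is g(x) = (1/4)x^2 - 5/3

exp(τθ) x^k = e^(kτ) x^k; with e^τ = 1/2 this sends x^k to (1/2)^k x^k
x^2 ↦ 1/4 x^2
applying this coordinatewise to f: exp(τθ) f = (1/4)x^2 - 5/3


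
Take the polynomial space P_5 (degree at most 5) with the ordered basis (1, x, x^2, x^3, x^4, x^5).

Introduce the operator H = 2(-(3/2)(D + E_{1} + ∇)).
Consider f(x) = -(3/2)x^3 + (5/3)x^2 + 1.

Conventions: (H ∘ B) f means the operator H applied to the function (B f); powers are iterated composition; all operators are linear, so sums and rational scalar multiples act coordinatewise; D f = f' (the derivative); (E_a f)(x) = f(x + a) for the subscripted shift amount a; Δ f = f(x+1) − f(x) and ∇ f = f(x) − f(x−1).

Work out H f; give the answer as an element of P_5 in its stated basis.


D f = -(9/2)x^2 + (10/3)x
E_{1} f = -(3/2)x^3 - (17/6)x^2 - (7/6)x + 7/6
∇ f = -(9/2)x^2 + (47/6)x - 19/6
(D + E_{1} + ∇) f = -(3/2)x^3 - (71/6)x^2 + 10x - 2
(-(3/2)(D + E_{1} + ∇)) f = (9/4)x^3 + (71/4)x^2 - 15x + 3
(2(-(3/2)(D + E_{1} + ∇))) f = (9/2)x^3 + (71/2)x^2 - 30x + 6

g(x) = (9/2)x^3 + (71/2)x^2 - 30x + 6


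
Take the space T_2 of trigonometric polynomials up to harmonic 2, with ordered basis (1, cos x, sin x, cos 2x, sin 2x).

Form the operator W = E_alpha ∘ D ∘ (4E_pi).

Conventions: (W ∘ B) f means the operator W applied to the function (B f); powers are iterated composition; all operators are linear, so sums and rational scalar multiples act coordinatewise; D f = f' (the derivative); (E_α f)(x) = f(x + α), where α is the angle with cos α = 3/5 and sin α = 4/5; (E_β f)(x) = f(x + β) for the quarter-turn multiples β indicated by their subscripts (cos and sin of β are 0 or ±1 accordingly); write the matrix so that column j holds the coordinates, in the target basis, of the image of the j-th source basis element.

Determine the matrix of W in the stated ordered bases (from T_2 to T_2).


the matrix is [[0, 0, 0, 0, 0]; [0, 16/5, -12/5, 0, 0]; [0, 12/5, 16/5, 0, 0]; [0, 0, 0, -192/25, -56/25]; [0, 0, 0, 56/25, -192/25]] (rows listed top to bottom)

image of 1: 0
image of cos x: (16/5)cos x + (12/5)sin x
image of sin x: -(12/5)cos x + (16/5)sin x
image of cos 2x: -(192/25)cos 2x + (56/25)sin 2x
image of sin 2x: -(56/25)cos 2x - (192/25)sin 2x
each image's coordinates form column j of the matrix


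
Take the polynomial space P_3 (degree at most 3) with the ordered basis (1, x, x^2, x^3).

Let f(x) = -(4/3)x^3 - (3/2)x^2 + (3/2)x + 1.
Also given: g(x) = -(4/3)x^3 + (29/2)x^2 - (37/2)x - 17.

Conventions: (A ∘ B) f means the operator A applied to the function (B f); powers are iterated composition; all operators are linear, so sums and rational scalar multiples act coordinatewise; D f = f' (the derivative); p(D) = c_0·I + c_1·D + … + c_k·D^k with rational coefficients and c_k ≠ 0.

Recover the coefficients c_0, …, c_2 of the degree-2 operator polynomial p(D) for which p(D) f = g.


D^0 f = -(4/3)x^3 - (3/2)x^2 + (3/2)x + 1
D^1 f = -4x^2 - 3x + 3/2
D^2 f = -8x - 3
matching coefficients of g against c_0 f + c_1 Df + … from the top degree down determines the c_i
solution: c_0 = 1, c_1 = -4, c_2 = 4

p(D) = I − 4·D + 4·D^2, i.e. c_0 = 1, c_1 = -4, c_2 = 4


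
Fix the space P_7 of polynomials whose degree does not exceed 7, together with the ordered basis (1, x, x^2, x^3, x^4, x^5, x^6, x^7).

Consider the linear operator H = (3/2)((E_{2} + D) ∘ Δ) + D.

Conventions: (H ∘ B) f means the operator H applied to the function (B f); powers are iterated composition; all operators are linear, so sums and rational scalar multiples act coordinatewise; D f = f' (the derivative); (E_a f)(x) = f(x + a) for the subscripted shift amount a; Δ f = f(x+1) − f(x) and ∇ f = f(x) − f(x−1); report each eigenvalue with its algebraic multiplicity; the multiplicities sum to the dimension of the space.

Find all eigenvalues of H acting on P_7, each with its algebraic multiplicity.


λ = 0 (multiplicity 8)

image of 1: 0
image of x: 5/2
image of x^2: 5x + 21/2
image of x^3: (15/2)x^2 + (63/2)x + 33
image of x^4: 10x^3 + 63x^2 + 132x + 207/2
image of x^5: (25/2)x^4 + 105x^3 + 330x^2 + (1035/2)x + 324
image of x^6: 15x^5 + (315/2)x^4 + 660x^3 + (3105/2)x^2 + 1944x + 2013/2
image of x^7: (35/2)x^6 + (441/2)x^5 + 1155x^4 + (7245/2)x^3 + 6804x^2 + (14091/2)x + 3099
the matrix is upper triangular; its diagonal is (0, 0, 0, 0, 0, 0, 0, 0)
for a triangular matrix the eigenvalues are the diagonal entries, with algebraic multiplicity their repetition count


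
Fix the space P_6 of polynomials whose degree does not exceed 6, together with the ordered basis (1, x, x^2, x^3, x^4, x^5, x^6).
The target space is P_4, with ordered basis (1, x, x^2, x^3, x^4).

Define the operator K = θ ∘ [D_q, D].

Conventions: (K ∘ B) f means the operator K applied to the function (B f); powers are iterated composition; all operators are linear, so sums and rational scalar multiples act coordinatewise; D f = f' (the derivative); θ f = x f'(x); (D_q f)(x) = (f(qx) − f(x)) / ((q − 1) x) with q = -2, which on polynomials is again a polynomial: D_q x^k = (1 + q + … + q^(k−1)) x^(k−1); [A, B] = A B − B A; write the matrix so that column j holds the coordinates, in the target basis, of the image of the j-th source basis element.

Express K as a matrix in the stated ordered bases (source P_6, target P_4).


the matrix is [[0, 0, 0, 0, 0, 0, 0]; [0, 0, 0, -9, 0, 0, 0]; [0, 0, 0, 0, 54, 0, 0]; [0, 0, 0, 0, 0, -207, 0]; [0, 0, 0, 0, 0, 0, 684]] (rows listed top to bottom)

image of 1: 0
image of x: 0
image of x^2: 0
image of x^3: -9x
image of x^4: 54x^2
image of x^5: -207x^3
image of x^6: 684x^4
each image's coordinates form column j of the matrix


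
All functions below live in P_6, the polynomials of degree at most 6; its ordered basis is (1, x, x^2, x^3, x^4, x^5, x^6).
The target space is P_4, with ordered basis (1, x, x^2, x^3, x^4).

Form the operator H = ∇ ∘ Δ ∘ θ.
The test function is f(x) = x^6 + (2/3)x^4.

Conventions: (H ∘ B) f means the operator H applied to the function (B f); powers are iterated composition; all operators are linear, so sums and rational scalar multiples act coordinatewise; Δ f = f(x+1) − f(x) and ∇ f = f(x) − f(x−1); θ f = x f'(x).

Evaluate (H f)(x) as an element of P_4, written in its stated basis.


θ f = 6x^6 + (8/3)x^4
Δ θ f = 36x^5 + 90x^4 + (392/3)x^3 + 106x^2 + (140/3)x + 26/3
∇ Δ θ f = 180x^4 + 212x^2 + 52/3

the image equals g(x) = 180x^4 + 212x^2 + 52/3


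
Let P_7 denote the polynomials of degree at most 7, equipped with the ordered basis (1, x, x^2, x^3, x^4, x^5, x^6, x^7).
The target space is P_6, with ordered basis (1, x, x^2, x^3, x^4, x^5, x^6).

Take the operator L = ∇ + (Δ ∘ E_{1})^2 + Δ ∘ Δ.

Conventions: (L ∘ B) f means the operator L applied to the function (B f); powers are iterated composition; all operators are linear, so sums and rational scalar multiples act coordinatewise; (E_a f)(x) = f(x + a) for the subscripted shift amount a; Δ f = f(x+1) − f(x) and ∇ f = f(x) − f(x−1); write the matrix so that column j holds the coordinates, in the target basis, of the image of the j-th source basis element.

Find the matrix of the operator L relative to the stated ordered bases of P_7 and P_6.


image of 1: 0
image of x: 1
image of x^2: 2x + 3
image of x^3: 3x^2 + 9x + 25
image of x^4: 4x^3 + 18x^2 + 100x + 123
image of x^5: 5x^4 + 30x^3 + 250x^2 + 615x + 601
image of x^6: 6x^5 + 45x^4 + 500x^3 + 1845x^2 + 3606x + 2763
image of x^7: 7x^6 + 63x^5 + 875x^4 + 4305x^3 + 12621x^2 + 19341x + 12265
each image's coordinates form column j of the matrix

the matrix is [[0, 1, 3, 25, 123, 601, 2763, 12265]; [0, 0, 2, 9, 100, 615, 3606, 19341]; [0, 0, 0, 3, 18, 250, 1845, 12621]; [0, 0, 0, 0, 4, 30, 500, 4305]; [0, 0, 0, 0, 0, 5, 45, 875]; [0, 0, 0, 0, 0, 0, 6, 63]; [0, 0, 0, 0, 0, 0, 0, 7]] (rows listed top to bottom)


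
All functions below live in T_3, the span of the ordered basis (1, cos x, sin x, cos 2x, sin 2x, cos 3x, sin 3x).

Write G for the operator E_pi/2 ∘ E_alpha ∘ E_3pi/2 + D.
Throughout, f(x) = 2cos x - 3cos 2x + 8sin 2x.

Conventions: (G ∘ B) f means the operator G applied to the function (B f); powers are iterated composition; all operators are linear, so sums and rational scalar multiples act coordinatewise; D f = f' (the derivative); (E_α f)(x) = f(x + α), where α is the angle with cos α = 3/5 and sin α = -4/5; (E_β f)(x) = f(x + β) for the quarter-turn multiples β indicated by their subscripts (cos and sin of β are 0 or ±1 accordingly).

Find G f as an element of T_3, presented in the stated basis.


E_3pi/2 f = 2sin x + 3cos 2x - 8sin 2x
E_alpha E_3pi/2 f = -(8/5)cos x + (6/5)sin x + (171/25)cos 2x + (128/25)sin 2x
E_pi/2 E_alpha E_3pi/2 f = (6/5)cos x + (8/5)sin x - (171/25)cos 2x - (128/25)sin 2x
D f = -2sin x + 16cos 2x + 6sin 2x
(E_pi/2 ∘ E_alpha ∘ E_3pi/2 + D) f = (6/5)cos x - (2/5)sin x + (229/25)cos 2x + (22/25)sin 2x

the result is g(x) = (6/5)cos x - (2/5)sin x + (229/25)cos 2x + (22/25)sin 2x


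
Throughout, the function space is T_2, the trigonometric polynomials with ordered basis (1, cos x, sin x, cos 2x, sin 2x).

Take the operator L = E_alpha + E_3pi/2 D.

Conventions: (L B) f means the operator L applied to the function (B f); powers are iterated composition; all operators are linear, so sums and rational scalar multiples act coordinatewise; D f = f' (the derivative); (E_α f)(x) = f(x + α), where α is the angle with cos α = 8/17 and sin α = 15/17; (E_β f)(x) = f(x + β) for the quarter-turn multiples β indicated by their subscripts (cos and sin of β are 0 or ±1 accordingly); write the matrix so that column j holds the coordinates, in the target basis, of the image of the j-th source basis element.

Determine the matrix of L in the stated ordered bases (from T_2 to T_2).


image of 1: 1
image of cos x: (25/17)cos x - (15/17)sin x
image of sin x: (15/17)cos x + (25/17)sin x
image of cos 2x: -(161/289)cos 2x + (338/289)sin 2x
image of sin 2x: -(338/289)cos 2x - (161/289)sin 2x
each image's coordinates form column j of the matrix

the matrix is [[1, 0, 0, 0, 0]; [0, 25/17, 15/17, 0, 0]; [0, -15/17, 25/17, 0, 0]; [0, 0, 0, -161/289, -338/289]; [0, 0, 0, 338/289, -161/289]] (rows listed top to bottom)


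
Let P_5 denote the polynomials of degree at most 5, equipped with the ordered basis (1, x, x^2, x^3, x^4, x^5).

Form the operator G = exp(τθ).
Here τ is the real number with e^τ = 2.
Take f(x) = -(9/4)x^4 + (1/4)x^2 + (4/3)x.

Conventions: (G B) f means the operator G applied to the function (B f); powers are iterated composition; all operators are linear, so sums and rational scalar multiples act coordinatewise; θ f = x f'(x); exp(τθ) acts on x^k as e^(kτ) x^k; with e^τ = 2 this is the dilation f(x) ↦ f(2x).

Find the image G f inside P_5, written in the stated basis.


the result is g(x) = -36x^4 + x^2 + (8/3)x

exp(τθ) x^k = e^(kτ) x^k; with e^τ = 2 this sends x^k to 2^k x^k
x ↦ 2 x
x^2 ↦ 4 x^2
x^4 ↦ 16 x^4
applying this coordinatewise to f: exp(τθ) f = -36x^4 + x^2 + (8/3)x


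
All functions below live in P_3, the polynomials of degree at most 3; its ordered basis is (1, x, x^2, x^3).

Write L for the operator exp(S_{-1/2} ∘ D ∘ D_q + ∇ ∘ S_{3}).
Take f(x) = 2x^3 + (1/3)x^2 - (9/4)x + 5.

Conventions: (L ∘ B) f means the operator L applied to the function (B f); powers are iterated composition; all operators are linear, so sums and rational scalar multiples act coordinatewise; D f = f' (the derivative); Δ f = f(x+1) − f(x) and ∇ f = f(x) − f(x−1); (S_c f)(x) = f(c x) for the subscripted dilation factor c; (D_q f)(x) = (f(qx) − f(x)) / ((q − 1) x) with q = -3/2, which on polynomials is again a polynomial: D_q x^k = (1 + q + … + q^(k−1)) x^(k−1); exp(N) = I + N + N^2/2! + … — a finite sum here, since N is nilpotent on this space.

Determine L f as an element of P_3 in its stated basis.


order-1 term: 162x^2 - (319/2)x + 529/12
order-2 term: 1458x - 4035/4
order-3 term: 1458
the series for exp(S_{-1/2} ∘ D ∘ D_q + ∇ ∘ S_{3}) f terminates at order 3
exp(S_{-1/2} ∘ D ∘ D_q + ∇ ∘ S_{3}) f = 2x^3 + (487/3)x^2 + (5185/4)x + 1495/3

the result is g(x) = 2x^3 + (487/3)x^2 + (5185/4)x + 1495/3


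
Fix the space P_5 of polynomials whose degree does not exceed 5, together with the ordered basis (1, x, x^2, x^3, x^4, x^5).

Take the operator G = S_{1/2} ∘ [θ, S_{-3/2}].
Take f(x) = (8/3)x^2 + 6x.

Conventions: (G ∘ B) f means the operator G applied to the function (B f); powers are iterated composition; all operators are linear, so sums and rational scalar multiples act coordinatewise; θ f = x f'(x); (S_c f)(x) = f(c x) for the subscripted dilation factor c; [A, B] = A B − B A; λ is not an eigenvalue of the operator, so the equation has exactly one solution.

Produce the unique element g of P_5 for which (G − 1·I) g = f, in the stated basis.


g(x) = -(8/3)x^2 - 6x

write g with unknown coordinates in the stated basis and equate coefficients in (G − 1·I) g = f
solving from the highest basis element down gives g = -(8/3)x^2 - 6x
check: G g = 0
so G g − 1·g = (8/3)x^2 + 6x = f ✓


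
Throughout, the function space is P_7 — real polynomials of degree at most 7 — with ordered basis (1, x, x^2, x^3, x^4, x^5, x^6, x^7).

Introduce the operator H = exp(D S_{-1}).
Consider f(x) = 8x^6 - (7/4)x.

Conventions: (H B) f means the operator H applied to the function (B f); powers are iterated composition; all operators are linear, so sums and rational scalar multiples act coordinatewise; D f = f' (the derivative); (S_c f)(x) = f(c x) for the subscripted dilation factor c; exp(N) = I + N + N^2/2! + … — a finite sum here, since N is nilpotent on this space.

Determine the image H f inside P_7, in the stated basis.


order-1 term: 48x^5 + 7/4
order-2 term: -120x^4
order-3 term: -160x^3
order-4 term: 120x^2
order-5 term: 48x
order-6 term: -8
the series for exp(D S_{-1}) f terminates at order 6
exp(D S_{-1}) f = 8x^6 + 48x^5 - 120x^4 - 160x^3 + 120x^2 + (185/4)x - 25/4

the result is g(x) = 8x^6 + 48x^5 - 120x^4 - 160x^3 + 120x^2 + (185/4)x - 25/4


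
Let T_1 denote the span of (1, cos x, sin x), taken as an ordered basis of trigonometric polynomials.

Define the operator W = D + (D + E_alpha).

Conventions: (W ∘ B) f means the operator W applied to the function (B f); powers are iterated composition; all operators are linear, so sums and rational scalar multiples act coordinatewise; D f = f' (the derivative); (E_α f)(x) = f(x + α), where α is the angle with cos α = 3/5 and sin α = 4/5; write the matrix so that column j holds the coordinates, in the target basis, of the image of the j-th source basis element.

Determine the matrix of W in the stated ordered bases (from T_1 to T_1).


the matrix is [[1, 0, 0]; [0, 3/5, 14/5]; [0, -14/5, 3/5]] (rows listed top to bottom)

image of 1: 1
image of cos x: (3/5)cos x - (14/5)sin x
image of sin x: (14/5)cos x + (3/5)sin x
each image's coordinates form column j of the matrix


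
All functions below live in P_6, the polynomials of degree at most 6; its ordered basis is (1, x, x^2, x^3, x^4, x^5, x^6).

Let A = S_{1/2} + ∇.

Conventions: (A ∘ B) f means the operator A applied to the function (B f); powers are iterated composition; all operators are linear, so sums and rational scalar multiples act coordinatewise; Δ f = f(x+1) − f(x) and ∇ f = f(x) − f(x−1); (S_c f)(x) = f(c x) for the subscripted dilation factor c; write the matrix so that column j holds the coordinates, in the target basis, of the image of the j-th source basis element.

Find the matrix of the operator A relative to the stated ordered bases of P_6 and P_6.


the matrix is [[1, 1, -1, 1, -1, 1, -1]; [0, 1/2, 2, -3, 4, -5, 6]; [0, 0, 1/4, 3, -6, 10, -15]; [0, 0, 0, 1/8, 4, -10, 20]; [0, 0, 0, 0, 1/16, 5, -15]; [0, 0, 0, 0, 0, 1/32, 6]; [0, 0, 0, 0, 0, 0, 1/64]] (rows listed top to bottom)

image of 1: 1
image of x: (1/2)x + 1
image of x^2: (1/4)x^2 + 2x - 1
image of x^3: (1/8)x^3 + 3x^2 - 3x + 1
image of x^4: (1/16)x^4 + 4x^3 - 6x^2 + 4x - 1
image of x^5: (1/32)x^5 + 5x^4 - 10x^3 + 10x^2 - 5x + 1
image of x^6: (1/64)x^6 + 6x^5 - 15x^4 + 20x^3 - 15x^2 + 6x - 1
each image's coordinates form column j of the matrix


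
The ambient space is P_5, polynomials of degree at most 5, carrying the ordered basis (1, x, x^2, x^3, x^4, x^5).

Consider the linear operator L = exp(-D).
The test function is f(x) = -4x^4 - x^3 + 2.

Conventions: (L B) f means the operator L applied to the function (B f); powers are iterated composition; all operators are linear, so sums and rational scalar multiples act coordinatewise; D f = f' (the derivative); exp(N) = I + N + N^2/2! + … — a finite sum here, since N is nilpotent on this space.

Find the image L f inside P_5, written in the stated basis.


order-1 term: 16x^3 + 3x^2
order-2 term: -24x^2 - 3x
order-3 term: 16x + 1
order-4 term: -4
the series for exp(-D) f terminates at order 4
exp(-D) f = -4x^4 + 15x^3 - 21x^2 + 13x - 1

g(x) = -4x^4 + 15x^3 - 21x^2 + 13x - 1


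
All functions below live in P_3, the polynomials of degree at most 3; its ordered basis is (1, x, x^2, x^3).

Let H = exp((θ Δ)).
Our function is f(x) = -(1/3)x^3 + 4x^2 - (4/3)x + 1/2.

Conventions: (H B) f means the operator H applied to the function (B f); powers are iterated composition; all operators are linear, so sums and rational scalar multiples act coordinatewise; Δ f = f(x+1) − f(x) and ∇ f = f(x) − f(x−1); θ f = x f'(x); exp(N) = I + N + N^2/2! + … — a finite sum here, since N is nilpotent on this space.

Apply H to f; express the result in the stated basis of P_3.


the image equals g(x) = -(1/3)x^3 + 2x^2 + (11/3)x + 1/2

order-1 term: -2x^2 + 7x
order-2 term: -2x
the series for exp((θ Δ)) f terminates at order 2
exp((θ Δ)) f = -(1/3)x^3 + 2x^2 + (11/3)x + 1/2


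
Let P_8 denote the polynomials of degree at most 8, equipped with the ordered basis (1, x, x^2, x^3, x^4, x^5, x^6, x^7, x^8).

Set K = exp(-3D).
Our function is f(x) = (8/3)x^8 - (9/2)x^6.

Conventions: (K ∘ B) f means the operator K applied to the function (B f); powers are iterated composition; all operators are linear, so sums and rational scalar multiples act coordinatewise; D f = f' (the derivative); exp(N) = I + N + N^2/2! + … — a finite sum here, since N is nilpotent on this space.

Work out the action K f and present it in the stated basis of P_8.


g(x) = (8/3)x^8 - 64x^7 + (1335/2)x^6 - 3951x^5 + (29025/2)x^4 - 33858x^3 + (97929/2)x^2 - 40095x + 28431/2

order-1 term: -64x^7 + 81x^5
order-2 term: 672x^6 - (1215/2)x^4
order-3 term: -4032x^5 + 2430x^3
order-4 term: 15120x^4 - (10935/2)x^2
order-5 term: -36288x^3 + 6561x
order-6 term: 54432x^2 - 6561/2
order-7 term: -46656x
order-8 term: 17496
the series for exp(-3D) f terminates at order 8
exp(-3D) f = (8/3)x^8 - 64x^7 + (1335/2)x^6 - 3951x^5 + (29025/2)x^4 - 33858x^3 + (97929/2)x^2 - 40095x + 28431/2


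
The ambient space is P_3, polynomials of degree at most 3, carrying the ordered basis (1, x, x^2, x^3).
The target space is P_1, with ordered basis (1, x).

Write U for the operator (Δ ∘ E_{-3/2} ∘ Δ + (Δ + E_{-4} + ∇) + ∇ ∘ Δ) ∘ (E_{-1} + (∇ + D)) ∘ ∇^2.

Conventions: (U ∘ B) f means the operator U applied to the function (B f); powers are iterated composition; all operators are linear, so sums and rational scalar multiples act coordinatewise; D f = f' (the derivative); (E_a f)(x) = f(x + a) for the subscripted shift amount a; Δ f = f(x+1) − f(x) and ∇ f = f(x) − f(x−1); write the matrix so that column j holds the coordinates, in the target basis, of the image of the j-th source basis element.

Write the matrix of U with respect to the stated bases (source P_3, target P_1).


the matrix is [[0, 0, 2, -12]; [0, 0, 0, 6]] (rows listed top to bottom)

image of 1: 0
image of x: 0
image of x^2: 2
image of x^3: 6x - 12
each image's coordinates form column j of the matrix


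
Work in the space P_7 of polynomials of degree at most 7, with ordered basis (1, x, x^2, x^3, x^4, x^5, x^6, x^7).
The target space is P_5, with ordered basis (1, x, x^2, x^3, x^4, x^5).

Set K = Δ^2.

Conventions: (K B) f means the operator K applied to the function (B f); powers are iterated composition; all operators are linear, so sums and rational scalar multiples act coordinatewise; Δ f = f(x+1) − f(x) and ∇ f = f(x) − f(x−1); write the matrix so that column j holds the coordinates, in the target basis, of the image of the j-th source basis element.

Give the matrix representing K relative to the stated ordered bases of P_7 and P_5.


the matrix is [[0, 0, 2, 6, 14, 30, 62, 126]; [0, 0, 0, 6, 24, 70, 180, 434]; [0, 0, 0, 0, 12, 60, 210, 630]; [0, 0, 0, 0, 0, 20, 120, 490]; [0, 0, 0, 0, 0, 0, 30, 210]; [0, 0, 0, 0, 0, 0, 0, 42]] (rows listed top to bottom)

image of 1: 0
image of x: 0
image of x^2: 2
image of x^3: 6x + 6
image of x^4: 12x^2 + 24x + 14
image of x^5: 20x^3 + 60x^2 + 70x + 30
image of x^6: 30x^4 + 120x^3 + 210x^2 + 180x + 62
image of x^7: 42x^5 + 210x^4 + 490x^3 + 630x^2 + 434x + 126
each image's coordinates form column j of the matrix


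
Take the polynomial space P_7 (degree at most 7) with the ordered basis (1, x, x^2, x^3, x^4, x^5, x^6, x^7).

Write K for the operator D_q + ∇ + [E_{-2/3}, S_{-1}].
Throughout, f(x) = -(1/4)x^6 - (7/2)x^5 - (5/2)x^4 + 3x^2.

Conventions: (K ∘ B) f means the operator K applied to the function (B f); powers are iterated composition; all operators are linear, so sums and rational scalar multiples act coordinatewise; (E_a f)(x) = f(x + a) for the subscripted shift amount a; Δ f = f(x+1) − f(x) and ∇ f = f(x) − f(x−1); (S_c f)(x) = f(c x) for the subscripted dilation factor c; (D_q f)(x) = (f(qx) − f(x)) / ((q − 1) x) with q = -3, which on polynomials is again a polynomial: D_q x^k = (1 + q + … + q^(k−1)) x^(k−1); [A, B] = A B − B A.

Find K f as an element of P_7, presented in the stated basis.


g(x) = 46x^5 - (3007/12)x^4 + (2330/27)x^3 - (3995/108)x^2 + (350/81)x - 4541/972

D_q f = (91/2)x^5 - (427/2)x^4 + 50x^3 - 6x
∇ f = -(3/2)x^5 - (55/4)x^4 + 20x^3 - (65/4)x^2 + 12x - 15/4
S_{-1} f = -(1/4)x^6 + (7/2)x^5 - (5/2)x^4 + 3x^2
E_{-2/3} S_{-1} f = -(1/4)x^6 + (9/2)x^5 - (95/6)x^4 + (640/27)x^3 - (133/9)x^2 + (212/81)x + 260/729
E_{-2/3} f = -(1/4)x^6 - (5/2)x^5 + (15/2)x^4 - (200/27)x^3 + (161/27)x^2 - (116/27)x + 932/729
S_{-1} E_{-2/3} f = -(1/4)x^6 + (5/2)x^5 + (15/2)x^4 + (200/27)x^3 + (161/27)x^2 + (116/27)x + 932/729
[E_{-2/3}, S_{-1}] f = 2x^5 - (70/3)x^4 + (440/27)x^3 - (560/27)x^2 - (136/81)x - 224/243
(D_q + ∇ + [E_{-2/3}, S_{-1}]) f = 46x^5 - (3007/12)x^4 + (2330/27)x^3 - (3995/108)x^2 + (350/81)x - 4541/972


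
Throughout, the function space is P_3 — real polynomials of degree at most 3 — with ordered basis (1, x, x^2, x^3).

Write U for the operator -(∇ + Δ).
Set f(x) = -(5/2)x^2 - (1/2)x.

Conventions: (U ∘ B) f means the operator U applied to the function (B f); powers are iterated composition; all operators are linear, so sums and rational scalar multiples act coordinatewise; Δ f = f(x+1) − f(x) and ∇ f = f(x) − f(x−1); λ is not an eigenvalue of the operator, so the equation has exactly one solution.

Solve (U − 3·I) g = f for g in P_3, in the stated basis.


g(x) = (5/6)x^2 - (17/18)x + 17/27

write g with unknown coordinates in the stated basis and equate coefficients in (U − 3·I) g = f
solving from the highest basis element down gives g = (5/6)x^2 - (17/18)x + 17/27
check: U g = -(10/3)x + 17/9
so U g − 3·g = -(5/2)x^2 - (1/2)x = f ✓


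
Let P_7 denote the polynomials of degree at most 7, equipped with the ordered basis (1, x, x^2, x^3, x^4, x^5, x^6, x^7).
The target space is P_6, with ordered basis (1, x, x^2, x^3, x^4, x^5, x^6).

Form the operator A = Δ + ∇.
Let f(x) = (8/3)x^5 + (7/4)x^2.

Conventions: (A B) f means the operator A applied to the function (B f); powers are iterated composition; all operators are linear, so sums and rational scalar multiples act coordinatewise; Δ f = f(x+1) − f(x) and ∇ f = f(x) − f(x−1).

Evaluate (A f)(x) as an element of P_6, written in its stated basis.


the image equals g(x) = (80/3)x^4 + (160/3)x^2 + 7x + 16/3

Δ f = (40/3)x^4 + (80/3)x^3 + (80/3)x^2 + (101/6)x + 53/12
∇ f = (40/3)x^4 - (80/3)x^3 + (80/3)x^2 - (59/6)x + 11/12
(Δ + ∇) f = (80/3)x^4 + (160/3)x^2 + 7x + 16/3


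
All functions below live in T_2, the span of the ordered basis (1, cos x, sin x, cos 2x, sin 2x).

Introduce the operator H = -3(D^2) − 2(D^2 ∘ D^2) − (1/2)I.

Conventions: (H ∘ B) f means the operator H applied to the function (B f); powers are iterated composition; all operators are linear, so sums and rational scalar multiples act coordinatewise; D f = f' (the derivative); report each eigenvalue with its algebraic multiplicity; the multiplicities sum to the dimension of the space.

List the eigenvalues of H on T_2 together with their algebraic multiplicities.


λ = -41/2 (multiplicity 2), λ = -1/2 (multiplicity 1), λ = 1/2 (multiplicity 2)

image of 1: -1/2
image of cos x: (1/2)cos x
image of sin x: (1/2)sin x
image of cos 2x: -(41/2)cos 2x
image of sin 2x: -(41/2)sin 2x
the matrix is diagonal; its diagonal is (-1/2, 1/2, 1/2, -41/2, -41/2)
for a triangular matrix the eigenvalues are the diagonal entries, with algebraic multiplicity their repetition count


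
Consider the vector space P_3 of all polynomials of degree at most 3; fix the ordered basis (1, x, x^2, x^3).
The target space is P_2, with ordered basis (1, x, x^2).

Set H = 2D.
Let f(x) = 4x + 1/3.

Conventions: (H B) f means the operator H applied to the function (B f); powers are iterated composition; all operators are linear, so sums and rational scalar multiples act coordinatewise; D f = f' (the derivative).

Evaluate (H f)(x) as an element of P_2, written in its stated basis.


D f = 4
(2D) f = 8

g(x) = 8


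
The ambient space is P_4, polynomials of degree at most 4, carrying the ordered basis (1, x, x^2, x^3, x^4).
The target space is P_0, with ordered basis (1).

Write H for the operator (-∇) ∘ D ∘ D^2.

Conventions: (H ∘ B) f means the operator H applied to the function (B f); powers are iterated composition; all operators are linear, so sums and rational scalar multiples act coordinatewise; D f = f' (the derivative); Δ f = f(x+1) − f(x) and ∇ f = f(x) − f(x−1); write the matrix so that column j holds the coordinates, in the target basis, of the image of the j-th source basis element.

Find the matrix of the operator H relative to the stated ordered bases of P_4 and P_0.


the matrix is [[0, 0, 0, 0, -24]] (rows listed top to bottom)

image of 1: 0
image of x: 0
image of x^2: 0
image of x^3: 0
image of x^4: -24
each image's coordinates form column j of the matrix


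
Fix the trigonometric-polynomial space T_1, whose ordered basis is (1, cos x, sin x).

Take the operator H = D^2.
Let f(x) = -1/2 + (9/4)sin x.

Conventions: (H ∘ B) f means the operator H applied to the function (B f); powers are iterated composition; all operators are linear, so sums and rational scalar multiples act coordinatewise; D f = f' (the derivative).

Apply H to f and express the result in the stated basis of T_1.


D f = (9/4)cos x
D D f = -(9/4)sin x

the image equals g(x) = -(9/4)sin x


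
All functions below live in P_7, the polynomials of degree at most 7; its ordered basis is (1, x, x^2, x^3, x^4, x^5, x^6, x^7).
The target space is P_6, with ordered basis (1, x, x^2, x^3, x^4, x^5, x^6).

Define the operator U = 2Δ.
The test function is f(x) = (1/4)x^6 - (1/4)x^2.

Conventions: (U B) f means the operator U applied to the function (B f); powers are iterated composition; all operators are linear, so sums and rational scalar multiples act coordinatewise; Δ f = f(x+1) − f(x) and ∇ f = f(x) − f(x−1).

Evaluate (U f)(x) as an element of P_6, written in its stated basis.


Δ f = (3/2)x^5 + (15/4)x^4 + 5x^3 + (15/4)x^2 + x
(2Δ) f = 3x^5 + (15/2)x^4 + 10x^3 + (15/2)x^2 + 2x

the result is g(x) = 3x^5 + (15/2)x^4 + 10x^3 + (15/2)x^2 + 2x


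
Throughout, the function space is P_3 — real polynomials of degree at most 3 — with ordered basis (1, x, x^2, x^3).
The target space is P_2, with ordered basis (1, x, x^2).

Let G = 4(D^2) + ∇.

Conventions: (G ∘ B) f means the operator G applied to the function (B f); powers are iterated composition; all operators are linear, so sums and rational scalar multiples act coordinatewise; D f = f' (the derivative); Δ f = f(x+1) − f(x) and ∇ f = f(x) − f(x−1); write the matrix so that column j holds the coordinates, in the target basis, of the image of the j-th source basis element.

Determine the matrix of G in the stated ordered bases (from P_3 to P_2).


image of 1: 0
image of x: 1
image of x^2: 2x + 7
image of x^3: 3x^2 + 21x + 1
each image's coordinates form column j of the matrix

the matrix is [[0, 1, 7, 1]; [0, 0, 2, 21]; [0, 0, 0, 3]] (rows listed top to bottom)


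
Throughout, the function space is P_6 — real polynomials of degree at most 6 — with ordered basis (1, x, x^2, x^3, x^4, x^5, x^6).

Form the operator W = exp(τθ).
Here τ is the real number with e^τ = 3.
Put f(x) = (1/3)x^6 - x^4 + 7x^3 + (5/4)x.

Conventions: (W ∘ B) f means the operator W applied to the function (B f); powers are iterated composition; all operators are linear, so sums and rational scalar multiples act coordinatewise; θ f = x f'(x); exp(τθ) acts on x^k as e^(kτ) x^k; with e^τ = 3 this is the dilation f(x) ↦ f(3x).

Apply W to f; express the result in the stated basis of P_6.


exp(τθ) x^k = e^(kτ) x^k; with e^τ = 3 this sends x^k to 3^k x^k
x ↦ 3 x
x^3 ↦ 27 x^3
x^4 ↦ 81 x^4
x^6 ↦ 729 x^6
applying this coordinatewise to f: exp(τθ) f = 243x^6 - 81x^4 + 189x^3 + (15/4)x

g(x) = 243x^6 - 81x^4 + 189x^3 + (15/4)x


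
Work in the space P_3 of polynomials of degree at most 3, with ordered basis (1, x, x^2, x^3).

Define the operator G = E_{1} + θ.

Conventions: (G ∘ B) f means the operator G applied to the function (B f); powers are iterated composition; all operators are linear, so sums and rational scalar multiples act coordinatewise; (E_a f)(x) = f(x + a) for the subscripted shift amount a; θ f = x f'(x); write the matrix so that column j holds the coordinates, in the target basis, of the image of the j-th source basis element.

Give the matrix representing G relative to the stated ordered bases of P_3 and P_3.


the matrix is [[1, 1, 1, 1]; [0, 2, 2, 3]; [0, 0, 3, 3]; [0, 0, 0, 4]] (rows listed top to bottom)

image of 1: 1
image of x: 2x + 1
image of x^2: 3x^2 + 2x + 1
image of x^3: 4x^3 + 3x^2 + 3x + 1
each image's coordinates form column j of the matrix


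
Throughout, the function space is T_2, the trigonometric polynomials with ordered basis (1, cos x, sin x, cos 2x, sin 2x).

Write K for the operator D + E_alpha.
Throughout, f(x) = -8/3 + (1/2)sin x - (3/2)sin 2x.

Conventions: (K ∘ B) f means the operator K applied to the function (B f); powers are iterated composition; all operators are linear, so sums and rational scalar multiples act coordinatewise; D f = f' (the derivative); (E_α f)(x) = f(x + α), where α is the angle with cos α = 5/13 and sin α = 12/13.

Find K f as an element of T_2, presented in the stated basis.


D f = (1/2)cos x - 3cos 2x
E_alpha f = -8/3 + (6/13)cos x + (5/26)sin x - (180/169)cos 2x + (357/338)sin 2x
(D + E_alpha) f = -8/3 + (25/26)cos x + (5/26)sin x - (687/169)cos 2x + (357/338)sin 2x

g(x) = -8/3 + (25/26)cos x + (5/26)sin x - (687/169)cos 2x + (357/338)sin 2x


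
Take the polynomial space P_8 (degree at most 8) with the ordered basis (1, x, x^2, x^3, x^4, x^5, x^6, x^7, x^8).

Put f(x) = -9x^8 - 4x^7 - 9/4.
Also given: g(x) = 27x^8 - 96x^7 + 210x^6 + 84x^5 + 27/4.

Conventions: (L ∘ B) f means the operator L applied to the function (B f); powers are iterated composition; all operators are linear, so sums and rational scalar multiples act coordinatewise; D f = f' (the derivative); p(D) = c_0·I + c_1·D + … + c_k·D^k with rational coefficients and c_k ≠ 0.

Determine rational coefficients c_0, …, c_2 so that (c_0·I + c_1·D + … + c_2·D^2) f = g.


D^0 f = -9x^8 - 4x^7 - 9/4
D^1 f = -72x^7 - 28x^6
D^2 f = -504x^6 - 168x^5
matching coefficients of g against c_0 f + c_1 Df + … from the top degree down determines the c_i
solution: c_0 = -3, c_1 = 3/2, c_2 = -1/2

c_0 = -3, c_1 = 3/2, c_2 = -1/2


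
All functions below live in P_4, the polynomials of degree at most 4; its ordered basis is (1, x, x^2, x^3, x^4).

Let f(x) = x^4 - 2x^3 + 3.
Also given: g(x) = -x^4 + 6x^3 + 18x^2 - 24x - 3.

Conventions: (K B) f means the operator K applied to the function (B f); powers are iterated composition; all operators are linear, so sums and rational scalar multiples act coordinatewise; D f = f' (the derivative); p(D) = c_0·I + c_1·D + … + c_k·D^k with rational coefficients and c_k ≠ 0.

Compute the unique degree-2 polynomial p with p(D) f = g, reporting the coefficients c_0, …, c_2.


c_0 = -1, c_1 = 1, c_2 = 2

D^0 f = x^4 - 2x^3 + 3
D^1 f = 4x^3 - 6x^2
D^2 f = 12x^2 - 12x
matching coefficients of g against c_0 f + c_1 Df + … from the top degree down determines the c_i
solution: c_0 = -1, c_1 = 1, c_2 = 2


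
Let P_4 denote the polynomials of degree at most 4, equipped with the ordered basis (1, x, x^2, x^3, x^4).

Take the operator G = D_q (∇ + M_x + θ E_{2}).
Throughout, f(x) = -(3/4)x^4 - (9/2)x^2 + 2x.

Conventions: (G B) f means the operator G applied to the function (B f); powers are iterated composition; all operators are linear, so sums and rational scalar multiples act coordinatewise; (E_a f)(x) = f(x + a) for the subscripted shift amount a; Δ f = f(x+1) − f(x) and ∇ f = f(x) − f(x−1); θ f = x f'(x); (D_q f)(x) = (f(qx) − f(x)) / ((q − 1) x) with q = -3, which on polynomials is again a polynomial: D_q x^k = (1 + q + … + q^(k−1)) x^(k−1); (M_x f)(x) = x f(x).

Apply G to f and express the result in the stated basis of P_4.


the result is g(x) = -(183/4)x^4 + 60x^3 - (357/2)x^2 + 77x - 52

∇ f = -3x^3 + (9/2)x^2 - 12x + 29/4
M_x f = -(3/4)x^5 - (9/2)x^3 + 2x^2
E_{2} f = -(3/4)x^4 - 6x^3 - (45/2)x^2 - 40x - 26
θ E_{2} f = -3x^4 - 18x^3 - 45x^2 - 40x
(∇ + M_x + θ E_{2}) f = -(3/4)x^5 - 3x^4 - (51/2)x^3 - (77/2)x^2 - 52x + 29/4
D_q (∇ + M_x + θ E_{2}) f = -(183/4)x^4 + 60x^3 - (357/2)x^2 + 77x - 52


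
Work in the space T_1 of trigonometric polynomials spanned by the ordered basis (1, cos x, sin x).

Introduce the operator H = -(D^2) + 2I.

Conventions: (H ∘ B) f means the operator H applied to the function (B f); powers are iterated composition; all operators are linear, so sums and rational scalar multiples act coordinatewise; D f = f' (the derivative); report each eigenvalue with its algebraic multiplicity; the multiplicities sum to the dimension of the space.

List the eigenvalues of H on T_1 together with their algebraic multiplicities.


image of 1: 2
image of cos x: 3cos x
image of sin x: 3sin x
the matrix is diagonal; its diagonal is (2, 3, 3)
for a triangular matrix the eigenvalues are the diagonal entries, with algebraic multiplicity their repetition count

λ = 2 (multiplicity 1), λ = 3 (multiplicity 2)
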